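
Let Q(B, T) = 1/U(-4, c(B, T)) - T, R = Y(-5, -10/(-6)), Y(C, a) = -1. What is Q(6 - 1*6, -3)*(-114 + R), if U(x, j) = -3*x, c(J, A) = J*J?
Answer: -4255/12 ≈ -354.58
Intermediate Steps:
c(J, A) = J²
R = -1
Q(B, T) = 1/12 - T (Q(B, T) = 1/(-3*(-4)) - T = 1/12 - T)
Q(6 - 1*6, -3)*(-114 + R) = (1/12 - 1*(-3))*(-114 - 1) = (1/12 + 3)*(-115) = (37/12)*(-115) = -4255/12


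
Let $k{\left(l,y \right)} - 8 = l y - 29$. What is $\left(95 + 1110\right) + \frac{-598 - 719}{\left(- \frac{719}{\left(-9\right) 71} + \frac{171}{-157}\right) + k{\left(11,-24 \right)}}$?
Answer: $\frac{34581196796}{28588441} \approx 1209.6$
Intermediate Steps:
$k{\left(l,y \right)} = -21 + l y$ ($k{\left(l,y \right)} = 8 + \left(l y - 29\right) = 8 + \left(-29 + l y\right) = -21 + l y$)
$\left(95 + 1110\right) + \frac{-598 - 719}{\left(- \frac{719}{\left(-9\right) 71} + \frac{171}{-157}\right) + k{\left(11,-24 \right)}} = \left(95 + 1110\right) + \frac{-598 - 719}{\left(- \frac{719}{\left(-9\right) 71} + \frac{171}{-157}\right) + \left(-21 + 11 \left(-24\right)\right)} = 1205 - \frac{1317}{\left(- \frac{719}{-639} + 171 \left(- \frac{1}{157}\right)\right) - 285} = 1205 - \frac{1317}{\left(\left(-719\right) \left(- \frac{1}{639}\right) - \frac{171}{157}\right) - 285} = 1205 - \frac{1317}{\left(\frac{719}{639} - \frac{171}{157}\right) - 285} = 1205 - \frac{1317}{\frac{3614}{100323} - 285} = 1205 - \frac{1317}{- \frac{28588441}{100323}} = 1205 - - \frac{132125391}{28588441} = 1205 + \frac{132125391}{28588441} = \frac{34581196796}{28588441}$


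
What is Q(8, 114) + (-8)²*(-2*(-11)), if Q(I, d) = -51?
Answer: 1357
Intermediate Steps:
Q(8, 114) + (-8)²*(-2*(-11)) = -51 + (-8)²*(-2*(-11)) = -51 + 64*22 = -51 + 1408 = 1357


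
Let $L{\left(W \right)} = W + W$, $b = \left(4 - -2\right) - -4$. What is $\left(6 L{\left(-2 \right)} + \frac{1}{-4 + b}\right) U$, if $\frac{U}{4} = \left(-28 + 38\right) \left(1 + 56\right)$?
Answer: $-54340$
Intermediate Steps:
$b = 10$ ($b = \left(4 + 2\right) + 4 = 6 + 4 = 10$)
$L{\left(W \right)} = 2 W$
$U = 2280$ ($U = 4 \left(-28 + 38\right) \left(1 + 56\right) = 4 \cdot 10 \cdot 57 = 4 \cdot 570 = 2280$)
$\left(6 L{\left(-2 \right)} + \frac{1}{-4 + b}\right) U = \left(6 \cdot 2 \left(-2\right) + \frac{1}{-4 + 10}\right) 2280 = \left(6 \left(-4\right) + \frac{1}{6}\right) 2280 = \left(-24 + \frac{1}{6}\right) 2280 = \left(- \frac{143}{6}\right) 2280 = -54340$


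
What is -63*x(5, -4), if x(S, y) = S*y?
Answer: 1260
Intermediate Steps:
-63*x(5, -4) = -315*(-4) = -63*(-20) = 1260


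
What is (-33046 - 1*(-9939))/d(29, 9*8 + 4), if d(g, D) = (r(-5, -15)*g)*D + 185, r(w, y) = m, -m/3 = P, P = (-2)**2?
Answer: 23107/26263 ≈ 0.87983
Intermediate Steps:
P = 4
m = -12 (m = -3*4 = -12)
r(w, y) = -12
d(g, D) = 185 - 12*D*g (d(g, D) = (-12*g)*D + 185 = -12*D*g + 185 = 185 - 12*D*g)
(-33046 - 1*(-9939))/d(29, 9*8 + 4) = (-33046 - 1*(-9939))/(185 - 12*(9*8 + 4)*29) = (-33046 + 9939)/(185 - 12*(72 + 4)*29) = -23107/(185 - 12*76*29) = -23107/(185 - 26448) = -23107/(-26263) = -23107*(-1/26263) = 23107/26263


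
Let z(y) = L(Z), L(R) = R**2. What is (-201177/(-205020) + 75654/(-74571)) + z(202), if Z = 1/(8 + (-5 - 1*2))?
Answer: 8170223/8451380 ≈ 0.96673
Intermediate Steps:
Z = 1 (Z = 1/(8 + (-5 - 2)) = 1/(8 - 7) = 1/1 = 1)
z(y) = 1 (z(y) = 1**2 = 1)
(-201177/(-205020) + 75654/(-74571)) + z(202) = (-201177/(-205020) + 75654/(-74571)) + 1 = (-201177*(-1/205020) + 75654*(-1/74571)) + 1 = (22353/22780 - 25218/24857) + 1 = -281157/8451380 + 1 = 8170223/8451380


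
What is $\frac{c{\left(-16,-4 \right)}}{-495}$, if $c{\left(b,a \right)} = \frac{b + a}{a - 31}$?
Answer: $- \frac{4}{3465} \approx -0.0011544$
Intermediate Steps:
$c{\left(b,a \right)} = \frac{a + b}{-31 + a}$
$\frac{c{\left(-16,-4 \right)}}{-495} = \frac{\frac{1}{-31 - 4} \left(-4 - 16\right)}{-495} = \frac{1}{-35} \left(-20\right) \left(- \frac{1}{495}\right) = \left(- \frac{1}{35}\right) \left(-20\right) \left(- \frac{1}{495}\right) = \frac{4}{7} \left(- \frac{1}{495}\right) = - \frac{4}{3465}$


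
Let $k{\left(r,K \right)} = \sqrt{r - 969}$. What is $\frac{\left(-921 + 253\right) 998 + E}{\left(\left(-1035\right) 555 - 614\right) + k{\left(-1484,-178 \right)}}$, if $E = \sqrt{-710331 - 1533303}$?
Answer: $\frac{191678899948}{165334926987} + \frac{\sqrt{5503634202}}{330669853974} - \frac{575039 i \sqrt{2243634}}{330669853974} + \frac{333332 i \sqrt{2453}}{165334926987} \approx 1.1593 - 0.002505 i$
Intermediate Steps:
$E = i \sqrt{2243634}$ ($E = \sqrt{-2243634} = i \sqrt{2243634} \approx 1497.9 i$)
$k{\left(r,K \right)} = \sqrt{-969 + r}$
$\frac{\left(-921 + 253\right) 998 + E}{\left(\left(-1035\right) 555 - 614\right) + k{\left(-1484,-178 \right)}} = \frac{\left(-921 + 253\right) 998 + i \sqrt{2243634}}{\left(\left(-1035\right) 555 - 614\right) + \sqrt{-969 - 1484}} = \frac{\left(-668\right) 998 + i \sqrt{2243634}}{\left(-574425 - 614\right) + \sqrt{-2453}} = \frac{-666664 + i \sqrt{2243634}}{-575039 + i \sqrt{2453}}$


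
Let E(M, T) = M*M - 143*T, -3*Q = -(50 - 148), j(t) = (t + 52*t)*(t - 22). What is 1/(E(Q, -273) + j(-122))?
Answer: 9/8740891 ≈ 1.0296e-6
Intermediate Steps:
j(t) = 53*t*(-22 + t) (j(t) = (53*t)*(-22 + t) = 53*t*(-22 + t))
Q = -98/3 (Q = -(-1)*(50 - 148)/3 = -(-1)*(-98)/3 = -⅓*98 = -98/3 ≈ -32.667)
E(M, T) = M² - 143*T
1/(E(Q, -273) + j(-122)) = 1/(((-98/3)² - 143*(-273)) + 53*(-122)*(-22 - 122)) = 1/((9604/9 + 39039) + 53*(-122)*(-144)) = 1/(360955/9 + 931104) = 1/(8740891/9) = 9/8740891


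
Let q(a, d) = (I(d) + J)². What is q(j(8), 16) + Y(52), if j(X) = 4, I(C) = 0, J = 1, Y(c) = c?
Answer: 53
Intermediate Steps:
q(a, d) = 1 (q(a, d) = (0 + 1)² = 1² = 1)
q(j(8), 16) + Y(52) = 1 + 52 = 53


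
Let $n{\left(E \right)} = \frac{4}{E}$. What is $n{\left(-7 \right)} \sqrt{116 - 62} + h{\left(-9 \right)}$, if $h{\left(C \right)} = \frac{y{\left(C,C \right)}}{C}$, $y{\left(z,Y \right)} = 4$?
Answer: $- \frac{4}{9} - \frac{12 \sqrt{6}}{7} \approx -4.6436$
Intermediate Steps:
$h{\left(C \right)} = \frac{4}{C}$
$n{\left(-7 \right)} \sqrt{116 - 62} + h{\left(-9 \right)} = \frac{4}{-7} \sqrt{116 - 62} + \frac{4}{-9} = 4 \left(- \frac{1}{7}\right) \sqrt{54} + 4 \left(- \frac{1}{9}\right) = - \frac{4 \cdot 3 \sqrt{6}}{7} - \frac{4}{9} = - \frac{12 \sqrt{6}}{7} - \frac{4}{9} = - \frac{4}{9} - \frac{12 \sqrt{6}}{7}$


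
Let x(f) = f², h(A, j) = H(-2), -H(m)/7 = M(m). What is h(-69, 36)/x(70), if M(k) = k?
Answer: 1/350 ≈ 0.0028571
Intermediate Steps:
H(m) = -7*m
h(A, j) = 14 (h(A, j) = -7*(-2) = 14)
h(-69, 36)/x(70) = 14/(70²) = 14/4900 = 14*(1/4900) = 1/350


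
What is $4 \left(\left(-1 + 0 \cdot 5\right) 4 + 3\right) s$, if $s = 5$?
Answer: $-20$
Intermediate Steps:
$4 \left(\left(-1 + 0 \cdot 5\right) 4 + 3\right) s = 4 \left(\left(-1 + 0 \cdot 5\right) 4 + 3\right) 5 = 4 \left(\left(-1 + 0\right) 4 + 3\right) 5 = 4 \left(\left(-1\right) 4 + 3\right) 5 = 4 \left(-4 + 3\right) 5 = 4 \left(-1\right) 5 = \left(-4\right) 5 = -20$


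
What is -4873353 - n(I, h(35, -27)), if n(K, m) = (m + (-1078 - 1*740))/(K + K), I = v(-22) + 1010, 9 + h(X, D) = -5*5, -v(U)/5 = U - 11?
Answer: -5726188849/1175 ≈ -4.8734e+6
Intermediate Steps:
v(U) = 55 - 5*U (v(U) = -5*(U - 11) = -5*(-11 + U) = 55 - 5*U)
h(X, D) = -34 (h(X, D) = -9 - 5*5 = -9 - 25 = -34)
I = 1175 (I = (55 - 5*(-22)) + 1010 = (55 + 110) + 1010 = 165 + 1010 = 1175)
n(K, m) = (-1818 + m)/(2*K) (n(K, m) = (m + (-1078 - 740))/((2*K)) = (m - 1818)*(1/(2*K)) = (-1818 + m)*(1/(2*K)) = (-1818 + m)/(2*K))
-4873353 - n(I, h(35, -27)) = -4873353 - (-1818 - 34)/(2*1175) = -4873353 - (-1852)/(2*1175) = -4873353 - 1*(-926/1175) = -4873353 + 926/1175 = -5726188849/1175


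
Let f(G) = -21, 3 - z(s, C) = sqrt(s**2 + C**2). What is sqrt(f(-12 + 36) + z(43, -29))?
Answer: sqrt(-18 - sqrt(2690)) ≈ 8.3585*I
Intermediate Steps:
z(s, C) = 3 - sqrt(C**2 + s**2) (z(s, C) = 3 - sqrt(s**2 + C**2) = 3 - sqrt(C**2 + s**2))
sqrt(f(-12 + 36) + z(43, -29)) = sqrt(-21 + (3 - sqrt((-29)**2 + 43**2))) = sqrt(-21 + (3 - sqrt(841 + 1849))) = sqrt(-21 + (3 - sqrt(2690))) = sqrt(-18 - sqrt(2690))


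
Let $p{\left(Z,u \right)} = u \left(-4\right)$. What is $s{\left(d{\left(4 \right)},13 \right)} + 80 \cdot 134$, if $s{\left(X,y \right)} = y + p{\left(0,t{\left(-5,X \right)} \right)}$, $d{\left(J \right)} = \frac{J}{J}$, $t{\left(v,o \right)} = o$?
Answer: $10729$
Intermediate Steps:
$p{\left(Z,u \right)} = - 4 u$
$d{\left(J \right)} = 1$
$s{\left(X,y \right)} = y - 4 X$
$s{\left(d{\left(4 \right)},13 \right)} + 80 \cdot 134 = \left(13 - 4\right) + 80 \cdot 134 = \left(13 - 4\right) + 10720 = 9 + 10720 = 10729$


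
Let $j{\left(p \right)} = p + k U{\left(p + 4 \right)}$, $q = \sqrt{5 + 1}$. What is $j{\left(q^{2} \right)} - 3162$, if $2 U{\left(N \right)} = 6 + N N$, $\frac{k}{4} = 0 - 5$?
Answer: $-4216$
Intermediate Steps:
$k = -20$ ($k = 4 \left(0 - 5\right) = 4 \left(-5\right) = -20$)
$U{\left(N \right)} = 3 + \frac{N^{2}}{2}$ ($U{\left(N \right)} = \frac{6 + N N}{2} = \frac{6 + N^{2}}{2} = 3 + \frac{N^{2}}{2}$)
$q = \sqrt{6} \approx 2.4495$
$j{\left(p \right)} = -60 + p - 10 \left(4 + p\right)^{2}$ ($j{\left(p \right)} = p - 20 \left(3 + \frac{\left(p + 4\right)^{2}}{2}\right) = p - 20 \left(3 + \frac{\left(4 + p\right)^{2}}{2}\right) = p - \left(60 + 10 \left(4 + p\right)^{2}\right) = -60 + p - 10 \left(4 + p\right)^{2}$)
$j{\left(q^{2} \right)} - 3162 = \left(-60 + \left(\sqrt{6}\right)^{2} - 10 \left(4 + \left(\sqrt{6}\right)^{2}\right)^{2}\right) - 3162 = \left(-60 + 6 - 10 \left(4 + 6\right)^{2}\right) - 3162 = \left(-60 + 6 - 10 \cdot 10^{2}\right) - 3162 = \left(-60 + 6 - 1000\right) - 3162 = -1054 - 3162 = -4216$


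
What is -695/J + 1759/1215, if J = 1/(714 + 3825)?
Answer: -3832843316/1215 ≈ -3.1546e+6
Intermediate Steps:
J = 1/4539 ≈ 0.00022031
-695/J + 1759/1215 = -695/1/4539 + 1759/1215 = -695*4539 + 1759*(1/1215) = -3154605 + 1759/1215 = -3832843316/1215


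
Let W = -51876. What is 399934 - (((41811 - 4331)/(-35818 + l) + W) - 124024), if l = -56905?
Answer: 53393093462/92723 ≈ 5.7583e+5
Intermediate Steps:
399934 - (((41811 - 4331)/(-35818 + l) + W) - 124024) = 399934 - (((41811 - 4331)/(-35818 - 56905) - 51876) - 124024) = 399934 - ((37480/(-92723) - 51876) - 124024) = 399934 - ((37480*(-1/92723) - 51876) - 124024) = 399934 - ((-37480/92723 - 51876) - 124024) = 399934 - (-4810135828/92723 - 124024) = 399934 - 1*(-16310013180/92723) = 399934 + 16310013180/92723 = 53393093462/92723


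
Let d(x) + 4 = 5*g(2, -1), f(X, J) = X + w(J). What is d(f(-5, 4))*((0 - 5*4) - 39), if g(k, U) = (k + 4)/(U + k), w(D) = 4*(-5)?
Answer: -1534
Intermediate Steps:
w(D) = -20
g(k, U) = (4 + k)/(U + k)
f(X, J) = -20 + X (f(X, J) = X - 20 = -20 + X)
d(x) = 26 (d(x) = -4 + 5*((4 + 2)/(-1 + 2)) = -4 + 5*(6/1) = -4 + 5*(1*6) = -4 + 5*6 = -4 + 30 = 26)
d(f(-5, 4))*((0 - 5*4) - 39) = 26*((0 - 5*4) - 39) = 26*((0 - 20) - 39) = 26*(-20 - 39) = 26*(-59) = -1534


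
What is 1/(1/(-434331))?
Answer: -434331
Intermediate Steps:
1/(1/(-434331)) = 1/(-1/434331) = -434331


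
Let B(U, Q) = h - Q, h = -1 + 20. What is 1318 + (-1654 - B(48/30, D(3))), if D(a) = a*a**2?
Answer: -328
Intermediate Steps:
h = 19
D(a) = a**3
B(U, Q) = 19 - Q
1318 + (-1654 - B(48/30, D(3))) = 1318 + (-1654 - (19 - 1*3**3)) = 1318 + (-1654 - (19 - 1*27)) = 1318 + (-1654 - (19 - 27)) = 1318 + (-1654 - 1*(-8)) = 1318 + (-1654 + 8) = 1318 - 1646 = -328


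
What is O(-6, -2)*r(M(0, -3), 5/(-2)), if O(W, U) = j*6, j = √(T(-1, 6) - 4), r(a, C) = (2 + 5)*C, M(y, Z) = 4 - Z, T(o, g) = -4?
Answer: -210*I*√2 ≈ -296.98*I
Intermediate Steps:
r(a, C) = 7*C
j = 2*I*√2 (j = √(-4 - 4) = √(-8) = 2*I*√2 ≈ 2.8284*I)
O(W, U) = 12*I*√2 (O(W, U) = (2*I*√2)*6 = 12*I*√2)
O(-6, -2)*r(M(0, -3), 5/(-2)) = (12*I*√2)*(7*(5/(-2))) = (12*I*√2)*(7*(5*(-½))) = (12*I*√2)*(7*(-5/2)) = (12*I*√2)*(-35/2) = -210*I*√2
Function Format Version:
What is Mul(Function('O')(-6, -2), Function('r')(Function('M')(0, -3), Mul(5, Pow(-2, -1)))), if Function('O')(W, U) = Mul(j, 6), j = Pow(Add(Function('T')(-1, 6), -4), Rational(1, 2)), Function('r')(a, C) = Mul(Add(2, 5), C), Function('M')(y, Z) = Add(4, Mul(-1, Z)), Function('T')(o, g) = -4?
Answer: Mul(-210, I, Pow(2, Rational(1, 2))) ≈ Mul(-296.98, I)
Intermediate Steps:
Function('r')(a, C) = Mul(7, C)
j = Mul(2, I, Pow(2, Rational(1, 2))) (j = Pow(Add(-4, -4), Rational(1, 2)) = Pow(-8, Rational(1, 2)) = Mul(2, I, Pow(2, Rational(1, 2))) ≈ Mul(2.8284, I))
Function('O')(W, U) = Mul(12, I, Pow(2, Rational(1, 2))) (Function('O')(W, U) = Mul(Mul(2, I, Pow(2, Rational(1, 2))), 6) = Mul(12, I, Pow(2, Rational(1, 2))))
Mul(Function('O')(-6, -2), Function('r')(Function('M')(0, -3), Mul(5, Pow(-2, -1)))) = Mul(Mul(12, I, Pow(2, Rational(1, 2))), Mul(7, Mul(5, Pow(-2, -1)))) = Mul(Mul(12, I, Pow(2, Rational(1, 2))), Mul(7, Mul(5, Rational(-1, 2)))) = Mul(Mul(12, I, Pow(2, Rational(1, 2))), Mul(7, Rational(-5, 2))) = Mul(Mul(12, I, Pow(2, Rational(1, 2))), Rational(-35, 2)) = Mul(-210, I, Pow(2, Rational(1, 2)))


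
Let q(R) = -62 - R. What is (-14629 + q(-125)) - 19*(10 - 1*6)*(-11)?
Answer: -13730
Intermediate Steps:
(-14629 + q(-125)) - 19*(10 - 1*6)*(-11) = (-14629 + (-62 - 1*(-125))) - 19*(10 - 1*6)*(-11) = (-14629 + (-62 + 125)) - 19*(10 - 6)*(-11) = (-14629 + 63) - 19*4*(-11) = -14566 - 76*(-11) = -14566 + 836 = -13730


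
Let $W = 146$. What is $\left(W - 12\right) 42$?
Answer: $5628$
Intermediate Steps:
$\left(W - 12\right) 42 = \left(146 - 12\right) 42 = 134 \cdot 42 = 5628$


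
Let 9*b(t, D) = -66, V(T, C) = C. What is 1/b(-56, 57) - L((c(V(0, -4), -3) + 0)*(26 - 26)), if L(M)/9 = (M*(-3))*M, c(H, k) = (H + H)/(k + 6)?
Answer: -3/22 ≈ -0.13636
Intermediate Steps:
b(t, D) = -22/3 (b(t, D) = (1/9)*(-66) = -22/3)
c(H, k) = 2*H/(6 + k) (c(H, k) = (2*H)/(6 + k) = 2*H/(6 + k))
L(M) = -27*M**2 (L(M) = 9*((M*(-3))*M) = 9*((-3*M)*M) = 9*(-3*M**2) = -27*M**2)
1/b(-56, 57) - L((c(V(0, -4), -3) + 0)*(26 - 26)) = 1/(-22/3) - (-27)*((2*(-4)/(6 - 3) + 0)*(26 - 26))**2 = -3/22 - (-27)*((2*(-4)/3 + 0)*0)**2 = -3/22 - (-27)*((2*(-4)*(1/3) + 0)*0)**2 = -3/22 - (-27)*((-8/3 + 0)*0)**2 = -3/22 - (-27)*(-8/3*0)**2 = -3/22 - (-27)*0**2 = -3/22 - (-27)*0 = -3/22 - 1*0 = -3/22 + 0 = -3/22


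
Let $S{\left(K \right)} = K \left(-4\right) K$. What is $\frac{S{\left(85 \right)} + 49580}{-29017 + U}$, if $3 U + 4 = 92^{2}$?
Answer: $- \frac{20680}{26197} \approx -0.7894$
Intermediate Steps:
$U = 2820$ ($U = - \frac{4}{3} + \frac{92^{2}}{3} = - \frac{4}{3} + \frac{1}{3} \cdot 8464 = - \frac{4}{3} + \frac{8464}{3} = 2820$)
$S{\left(K \right)} = - 4 K^{2}$ ($S{\left(K \right)} = - 4 K K = - 4 K^{2}$)
$\frac{S{\left(85 \right)} + 49580}{-29017 + U} = \frac{- 4 \cdot 85^{2} + 49580}{-29017 + 2820} = \frac{\left(-4\right) 7225 + 49580}{-26197} = \left(-28900 + 49580\right) \left(- \frac{1}{26197}\right) = 20680 \left(- \frac{1}{26197}\right) = - \frac{20680}{26197}$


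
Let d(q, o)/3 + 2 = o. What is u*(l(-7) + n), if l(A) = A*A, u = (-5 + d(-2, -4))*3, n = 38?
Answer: -6003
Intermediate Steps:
d(q, o) = -6 + 3*o
u = -69 (u = (-5 + (-6 + 3*(-4)))*3 = (-5 + (-6 - 12))*3 = (-5 - 18)*3 = -23*3 = -69)
l(A) = A²
u*(l(-7) + n) = -69*((-7)² + 38) = -69*(49 + 38) = -69*87 = -6003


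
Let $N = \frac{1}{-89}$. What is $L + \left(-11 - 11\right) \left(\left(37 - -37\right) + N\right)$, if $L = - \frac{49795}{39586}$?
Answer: $- \frac{5739255575}{3523154} \approx -1629.0$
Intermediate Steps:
$L = - \frac{49795}{39586}$ ($L = \left(-49795\right) \frac{1}{39586} = - \frac{49795}{39586} \approx -1.2579$)
$N = - \frac{1}{89} \approx -0.011236$
$L + \left(-11 - 11\right) \left(\left(37 - -37\right) + N\right) = - \frac{49795}{39586} + \left(-11 - 11\right) \left(\left(37 - -37\right) - \frac{1}{89}\right) = - \frac{49795}{39586} + \left(-11 - 11\right) \left(\left(37 + 37\right) - \frac{1}{89}\right) = - \frac{49795}{39586} - 22 \left(74 - \frac{1}{89}\right) = - \frac{49795}{39586} - \frac{144870}{89} = - \frac{5739255575}{3523154}$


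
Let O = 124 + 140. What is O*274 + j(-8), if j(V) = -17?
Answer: 72319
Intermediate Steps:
O = 264
O*274 + j(-8) = 264*274 - 17 = 72336 - 17 = 72319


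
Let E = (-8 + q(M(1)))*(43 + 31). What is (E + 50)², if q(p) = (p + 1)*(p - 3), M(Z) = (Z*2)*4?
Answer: 7772944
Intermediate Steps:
M(Z) = 8*Z (M(Z) = (2*Z)*4 = 8*Z)
q(p) = (1 + p)*(-3 + p)
E = 2738 (E = (-8 + (-3 + (8*1)² - 16))*(43 + 31) = (-8 + (-3 + 8² - 2*8))*74 = (-8 + (-3 + 64 - 16))*74 = (-8 + 45)*74 = 37*74 = 2738)
(E + 50)² = (2738 + 50)² = 2788² = 7772944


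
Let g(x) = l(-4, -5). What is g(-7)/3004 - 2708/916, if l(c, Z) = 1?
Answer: -2033479/687916 ≈ -2.9560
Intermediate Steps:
g(x) = 1
g(-7)/3004 - 2708/916 = 1/3004 - 2708/916 = 1*(1/3004) - 2708*1/916 = 1/3004 - 677/229 = -2033479/687916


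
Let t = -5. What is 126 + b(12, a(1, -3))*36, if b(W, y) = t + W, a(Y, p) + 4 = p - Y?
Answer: 378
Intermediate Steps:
a(Y, p) = -4 + p - Y (a(Y, p) = -4 + (p - Y) = -4 + p - Y)
b(W, y) = -5 + W
126 + b(12, a(1, -3))*36 = 126 + (-5 + 12)*36 = 126 + 7*36 = 126 + 252 = 378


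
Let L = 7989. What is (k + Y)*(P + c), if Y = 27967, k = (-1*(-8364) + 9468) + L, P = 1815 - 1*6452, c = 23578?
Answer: 1018798508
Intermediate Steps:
P = -4637 (P = 1815 - 6452 = -4637)
k = 25821 (k = (-1*(-8364) + 9468) + 7989 = (8364 + 9468) + 7989 = 17832 + 7989 = 25821)
(k + Y)*(P + c) = (25821 + 27967)*(-4637 + 23578) = 53788*18941 = 1018798508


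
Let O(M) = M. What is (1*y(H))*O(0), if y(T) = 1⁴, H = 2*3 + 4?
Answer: 0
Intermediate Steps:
H = 10 (H = 6 + 4 = 10)
y(T) = 1
(1*y(H))*O(0) = (1*1)*0 = 1*0 = 0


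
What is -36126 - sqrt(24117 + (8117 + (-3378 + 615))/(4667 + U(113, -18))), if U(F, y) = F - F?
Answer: -36126 - sqrt(525314687131)/4667 ≈ -36281.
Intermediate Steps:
U(F, y) = 0
-36126 - sqrt(24117 + (8117 + (-3378 + 615))/(4667 + U(113, -18))) = -36126 - sqrt(24117 + (8117 + (-3378 + 615))/(4667 + 0)) = -36126 - sqrt(24117 + (8117 - 2763)/4667) = -36126 - sqrt(24117 + 5354*(1/4667)) = -36126 - sqrt(24117 + 5354/4667) = -36126 - sqrt(112559393/4667) = -36126 - sqrt(525314687131)/4667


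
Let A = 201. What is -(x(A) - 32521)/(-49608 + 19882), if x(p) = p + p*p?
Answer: 8081/29726 ≈ 0.27185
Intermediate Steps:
x(p) = p + p**2
-(x(A) - 32521)/(-49608 + 19882) = -(201*(1 + 201) - 32521)/(-49608 + 19882) = -(201*202 - 32521)/(-29726) = -(40602 - 32521)*(-1)/29726 = -8081*(-1)/29726 = -1*(-8081/29726) = 8081/29726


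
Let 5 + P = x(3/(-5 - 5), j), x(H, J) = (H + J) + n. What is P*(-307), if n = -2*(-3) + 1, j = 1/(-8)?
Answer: -19341/40 ≈ -483.52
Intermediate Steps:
j = -⅛ ≈ -0.12500
n = 7 (n = 6 + 1 = 7)
x(H, J) = 7 + H + J (x(H, J) = (H + J) + 7 = 7 + H + J)
P = 63/40 (P = -5 + (7 + 3/(-5 - 5) - ⅛) = -5 + (7 + 3/(-10) - ⅛) = -5 + (7 - ⅒*3 - ⅛) = -5 + (7 - 3/10 - ⅛) = -5 + 263/40 = 63/40 ≈ 1.5750)
P*(-307) = (63/40)*(-307) = -19341/40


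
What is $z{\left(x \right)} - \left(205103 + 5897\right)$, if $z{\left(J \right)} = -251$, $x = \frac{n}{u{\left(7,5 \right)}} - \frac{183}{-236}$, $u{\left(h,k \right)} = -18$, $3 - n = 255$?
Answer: $-211251$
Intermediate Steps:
$n = -252$ ($n = 3 - 255 = -252$)
$x = \frac{3487}{236}$ ($x = - \frac{252}{-18} - \frac{183}{-236} = \left(-252\right) \left(- \frac{1}{18}\right) - - \frac{183}{236} = 14 + \frac{183}{236} = \frac{3487}{236} \approx 14.775$)
$z{\left(x \right)} - \left(205103 + 5897\right) = -251 - \left(205103 + 5897\right) = -251 - 211000 = -211251$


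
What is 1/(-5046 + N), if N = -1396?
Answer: -1/6442 ≈ -0.00015523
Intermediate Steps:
1/(-5046 + N) = 1/(-5046 - 1396) = 1/(-6442) = -1/6442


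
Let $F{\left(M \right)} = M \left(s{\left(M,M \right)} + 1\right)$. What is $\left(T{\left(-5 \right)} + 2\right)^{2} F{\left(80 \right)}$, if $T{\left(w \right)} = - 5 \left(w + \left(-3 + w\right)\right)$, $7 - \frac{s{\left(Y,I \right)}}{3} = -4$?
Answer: $12210080$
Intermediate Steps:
$s{\left(Y,I \right)} = 33$ ($s{\left(Y,I \right)} = 21 - -12 = 21 + 12 = 33$)
$F{\left(M \right)} = 34 M$ ($F{\left(M \right)} = M \left(33 + 1\right) = M 34 = 34 M$)
$T{\left(w \right)} = 15 - 10 w$ ($T{\left(w \right)} = - 5 \left(-3 + 2 w\right) = 15 - 10 w$)
$\left(T{\left(-5 \right)} + 2\right)^{2} F{\left(80 \right)} = \left(\left(15 - -50\right) + 2\right)^{2} \cdot 34 \cdot 80 = \left(\left(15 + 50\right) + 2\right)^{2} \cdot 2720 = \left(65 + 2\right)^{2} \cdot 2720 = 67^{2} \cdot 2720 = 4489 \cdot 2720 = 12210080$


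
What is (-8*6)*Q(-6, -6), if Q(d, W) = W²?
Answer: -1728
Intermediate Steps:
(-8*6)*Q(-6, -6) = -8*6*(-6)² = -48*36 = -1728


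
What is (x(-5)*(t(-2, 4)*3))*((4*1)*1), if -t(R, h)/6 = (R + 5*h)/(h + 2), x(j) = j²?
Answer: -5400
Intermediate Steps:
t(R, h) = -6*(R + 5*h)/(2 + h) (t(R, h) = -6*(R + 5*h)/(h + 2) = -6*(R + 5*h)/(2 + h))
(x(-5)*(t(-2, 4)*3))*((4*1)*1) = ((-5)²*((6*(-1*(-2) - 5*4)/(2 + 4))*3))*((4*1)*1) = (25*((6*(2 - 20)/6)*3))*(4*1) = (25*((6*(⅙)*(-18))*3))*4 = (25*(-18*3))*4 = (25*(-54))*4 = -1350*4 = -5400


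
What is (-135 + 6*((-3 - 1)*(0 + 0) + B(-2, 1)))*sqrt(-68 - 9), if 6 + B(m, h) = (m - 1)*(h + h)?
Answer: -207*I*sqrt(77) ≈ -1816.4*I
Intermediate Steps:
B(m, h) = -6 + 2*h*(-1 + m) (B(m, h) = -6 + (m - 1)*(h + h) = -6 + (-1 + m)*(2*h) = -6 + 2*h*(-1 + m))
(-135 + 6*((-3 - 1)*(0 + 0) + B(-2, 1)))*sqrt(-68 - 9) = (-135 + 6*((-3 - 1)*(0 + 0) + (-6 - 2*1 + 2*1*(-2))))*sqrt(-68 - 9) = (-135 + 6*(-4*0 + (-6 - 2 - 4)))*sqrt(-77) = (-135 + 6*(0 - 12))*(I*sqrt(77)) = (-135 + 6*(-12))*(I*sqrt(77)) = (-135 - 72)*(I*sqrt(77)) = -207*I*sqrt(77)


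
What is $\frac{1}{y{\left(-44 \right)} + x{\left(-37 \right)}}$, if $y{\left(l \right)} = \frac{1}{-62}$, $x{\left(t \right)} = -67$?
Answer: $- \frac{62}{4155} \approx -0.014922$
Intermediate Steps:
$y{\left(l \right)} = - \frac{1}{62}$
$\frac{1}{y{\left(-44 \right)} + x{\left(-37 \right)}} = \frac{1}{- \frac{1}{62} - 67} = \frac{1}{- \frac{4155}{62}} = - \frac{62}{4155}$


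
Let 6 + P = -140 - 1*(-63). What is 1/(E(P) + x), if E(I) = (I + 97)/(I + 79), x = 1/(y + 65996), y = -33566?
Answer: -16215/56752 ≈ -0.28572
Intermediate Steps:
x = 1/32430 (x = 1/(-33566 + 65996) = 1/32430 ≈ 3.0836e-5)
P = -83 (P = -6 + (-140 - 1*(-63)) = -6 + (-140 + 63) = -6 - 77 = -83)
E(I) = (97 + I)/(79 + I)
1/(E(P) + x) = 1/((97 - 83)/(79 - 83) + 1/32430) = 1/(14/(-4) + 1/32430) = 1/(-¼*14 + 1/32430) = 1/(-7/2 + 1/32430) = 1/(-56752/16215) = -16215/56752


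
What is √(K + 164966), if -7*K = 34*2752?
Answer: √7428358/7 ≈ 389.36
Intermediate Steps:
K = -93568/7 (K = -34*2752/7 = -⅐*93568 = -93568/7 ≈ -13367.)
√(K + 164966) = √(-93568/7 + 164966) = √(1061194/7) = √7428358/7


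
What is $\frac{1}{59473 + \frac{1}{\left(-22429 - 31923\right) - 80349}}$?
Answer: $\frac{134701}{8011072572} \approx 1.6814 \cdot 10^{-5}$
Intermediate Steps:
$\frac{1}{59473 + \frac{1}{\left(-22429 - 31923\right) - 80349}} = \frac{1}{59473 + \frac{1}{-54352 - 80349}} = \frac{1}{59473 + \frac{1}{-134701}} = \frac{1}{59473 - \frac{1}{134701}} = \frac{1}{\frac{8011072572}{134701}} = \frac{134701}{8011072572}$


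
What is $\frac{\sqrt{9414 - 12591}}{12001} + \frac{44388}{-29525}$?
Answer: $- \frac{44388}{29525} + \frac{3 i \sqrt{353}}{12001} \approx -1.5034 + 0.0046967 i$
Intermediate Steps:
$\frac{\sqrt{9414 - 12591}}{12001} + \frac{44388}{-29525} = \sqrt{-3177} \cdot \frac{1}{12001} + 44388 \left(- \frac{1}{29525}\right) = 3 i \sqrt{353} \cdot \frac{1}{12001} - \frac{44388}{29525} = \frac{3 i \sqrt{353}}{12001} - \frac{44388}{29525} = - \frac{44388}{29525} + \frac{3 i \sqrt{353}}{12001}$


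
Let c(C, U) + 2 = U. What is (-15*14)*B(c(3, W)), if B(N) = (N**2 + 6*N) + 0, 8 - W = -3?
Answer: -28350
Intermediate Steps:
W = 11 (W = 8 - 1*(-3) = 8 + 3 = 11)
c(C, U) = -2 + U
B(N) = N**2 + 6*N
(-15*14)*B(c(3, W)) = (-15*14)*((-2 + 11)*(6 + (-2 + 11))) = -1890*(6 + 9) = -1890*15 = -210*135 = -28350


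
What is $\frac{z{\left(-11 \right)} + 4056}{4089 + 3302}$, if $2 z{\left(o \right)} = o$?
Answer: $\frac{8101}{14782} \approx 0.54803$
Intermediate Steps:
$z{\left(o \right)} = \frac{o}{2}$
$\frac{z{\left(-11 \right)} + 4056}{4089 + 3302} = \frac{\frac{1}{2} \left(-11\right) + 4056}{4089 + 3302} = \frac{- \frac{11}{2} + 4056}{7391} = \frac{8101}{2} \cdot \frac{1}{7391} = \frac{8101}{14782}$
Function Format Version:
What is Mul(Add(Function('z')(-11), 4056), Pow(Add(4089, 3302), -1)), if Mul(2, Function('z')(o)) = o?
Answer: Rational(8101, 14782) ≈ 0.54803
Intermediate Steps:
Function('z')(o) = Mul(Rational(1, 2), o)
Mul(Add(Function('z')(-11), 4056), Pow(Add(4089, 3302), -1)) = Mul(Add(Mul(Rational(1, 2), -11), 4056), Pow(Add(4089, 3302), -1)) = Mul(Add(Rational(-11, 2), 4056), Pow(7391, -1)) = Mul(Rational(8101, 2), Rational(1, 7391)) = Rational(8101, 14782)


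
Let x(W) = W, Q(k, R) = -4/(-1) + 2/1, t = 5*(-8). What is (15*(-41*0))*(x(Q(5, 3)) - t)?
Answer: 0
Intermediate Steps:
t = -40
Q(k, R) = 6 (Q(k, R) = -4*(-1) + 2*1 = 4 + 2 = 6)
(15*(-41*0))*(x(Q(5, 3)) - t) = (15*(-41*0))*(6 - 1*(-40)) = (15*0)*(6 + 40) = 0*46 = 0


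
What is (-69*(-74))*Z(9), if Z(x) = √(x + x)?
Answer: 15318*√2 ≈ 21663.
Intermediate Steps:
Z(x) = √2*√x (Z(x) = √(2*x) = √2*√x)
(-69*(-74))*Z(9) = (-69*(-74))*(√2*√9) = 5106*(√2*3) = 5106*(3*√2) = 15318*√2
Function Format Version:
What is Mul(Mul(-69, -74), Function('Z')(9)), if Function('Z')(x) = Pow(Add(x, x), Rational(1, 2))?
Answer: Mul(15318, Pow(2, Rational(1, 2))) ≈ 21663.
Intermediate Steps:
Function('Z')(x) = Mul(Pow(2, Rational(1, 2)), Pow(x, Rational(1, 2))) (Function('Z')(x) = Pow(Mul(2, x), Rational(1, 2)) = Mul(Pow(2, Rational(1, 2)), Pow(x, Rational(1, 2))))
Mul(Mul(-69, -74), Function('Z')(9)) = Mul(Mul(-69, -74), Mul(Pow(2, Rational(1, 2)), Pow(9, Rational(1, 2)))) = Mul(5106, Mul(Pow(2, Rational(1, 2)), 3)) = Mul(5106, Mul(3, Pow(2, Rational(1, 2)))) = Mul(15318, Pow(2, Rational(1, 2)))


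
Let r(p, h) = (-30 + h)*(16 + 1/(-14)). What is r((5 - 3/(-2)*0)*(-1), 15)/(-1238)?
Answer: 3345/17332 ≈ 0.19300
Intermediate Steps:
r(p, h) = -3345/7 + 223*h/14 (r(p, h) = (-30 + h)*(16 - 1/14) = (-30 + h)*(223/14) = -3345/7 + 223*h/14)
r((5 - 3/(-2)*0)*(-1), 15)/(-1238) = (-3345/7 + (223/14)*15)/(-1238) = (-3345/7 + 3345/14)*(-1/1238) = -3345/14*(-1/1238) = 3345/17332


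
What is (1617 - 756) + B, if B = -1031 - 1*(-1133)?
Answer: 963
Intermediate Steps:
B = 102 (B = -1031 + 1133 = 102)
(1617 - 756) + B = (1617 - 756) + 102 = 861 + 102 = 963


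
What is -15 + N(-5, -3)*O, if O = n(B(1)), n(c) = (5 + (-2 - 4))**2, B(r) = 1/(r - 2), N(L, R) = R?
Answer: -18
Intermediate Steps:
B(r) = 1/(-2 + r)
n(c) = 1 (n(c) = (5 - 6)**2 = (-1)**2 = 1)
O = 1
-15 + N(-5, -3)*O = -15 - 3*1 = -15 - 3 = -18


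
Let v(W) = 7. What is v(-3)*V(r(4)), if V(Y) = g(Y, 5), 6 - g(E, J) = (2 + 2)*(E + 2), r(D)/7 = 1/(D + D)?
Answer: -77/2 ≈ -38.500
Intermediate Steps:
r(D) = 7/(2*D) (r(D) = 7/(D + D) = 7/((2*D)) = 7*(1/(2*D)) = 7/(2*D))
g(E, J) = -2 - 4*E (g(E, J) = 6 - (2 + 2)*(E + 2) = 6 - 4*(2 + E) = 6 - (8 + 4*E) = 6 + (-8 - 4*E) = -2 - 4*E)
V(Y) = -2 - 4*Y
v(-3)*V(r(4)) = 7*(-2 - 14/4) = 7*(-2 - 4*7/8) = 7*(-2 - 7/2) = 7*(-11/2) = -77/2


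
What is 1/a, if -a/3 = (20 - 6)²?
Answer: -1/588 ≈ -0.0017007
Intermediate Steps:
a = -588 (a = -3*(20 - 6)² = -3*14² = -3*196 = -588)
1/a = 1/(-588) = -1/588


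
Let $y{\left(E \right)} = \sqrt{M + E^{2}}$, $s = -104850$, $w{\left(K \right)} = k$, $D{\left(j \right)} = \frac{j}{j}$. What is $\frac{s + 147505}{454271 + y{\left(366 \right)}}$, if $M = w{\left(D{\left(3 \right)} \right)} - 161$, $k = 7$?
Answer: $\frac{19376929505}{206362007639} - \frac{42655 \sqrt{133802}}{206362007639} \approx 0.093822$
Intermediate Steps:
$D{\left(j \right)} = 1$
$w{\left(K \right)} = 7$
$M = -154$ ($M = 7 - 161 = -154$)
$y{\left(E \right)} = \sqrt{-154 + E^{2}}$
$\frac{s + 147505}{454271 + y{\left(366 \right)}} = \frac{-104850 + 147505}{454271 + \sqrt{-154 + 366^{2}}} = \frac{42655}{454271 + \sqrt{-154 + 133956}} = \frac{42655}{454271 + \sqrt{133802}}$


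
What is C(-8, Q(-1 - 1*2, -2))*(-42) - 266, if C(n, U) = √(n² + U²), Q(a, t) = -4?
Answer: -266 - 168*√5 ≈ -641.66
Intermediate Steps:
C(n, U) = √(U² + n²)
C(-8, Q(-1 - 1*2, -2))*(-42) - 266 = √((-4)² + (-8)²)*(-42) - 266 = √(16 + 64)*(-42) - 266 = √80*(-42) - 266 = (4*√5)*(-42) - 266 = -168*√5 - 266 = -266 - 168*√5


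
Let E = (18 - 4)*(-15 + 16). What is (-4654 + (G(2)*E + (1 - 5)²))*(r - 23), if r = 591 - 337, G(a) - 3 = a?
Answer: -1055208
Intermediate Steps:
G(a) = 3 + a
E = 14 (E = 14*1 = 14)
r = 254
(-4654 + (G(2)*E + (1 - 5)²))*(r - 23) = (-4654 + ((3 + 2)*14 + (1 - 5)²))*(254 - 23) = (-4654 + (5*14 + (-4)²))*231 = (-4654 + (70 + 16))*231 = (-4654 + 86)*231 = -4568*231 = -1055208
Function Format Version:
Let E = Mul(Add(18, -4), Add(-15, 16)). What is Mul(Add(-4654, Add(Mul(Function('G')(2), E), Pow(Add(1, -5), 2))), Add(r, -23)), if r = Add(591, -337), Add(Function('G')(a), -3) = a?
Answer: -1055208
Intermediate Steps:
Function('G')(a) = Add(3, a)
E = 14 (E = Mul(14, 1) = 14)
r = 254
Mul(Add(-4654, Add(Mul(Function('G')(2), E), Pow(Add(1, -5), 2))), Add(r, -23)) = Mul(Add(-4654, Add(Mul(Add(3, 2), 14), Pow(Add(1, -5), 2))), Add(254, -23)) = Mul(Add(-4654, Add(Mul(5, 14), Pow(-4, 2))), 231) = Mul(Add(-4654, Add(70, 16)), 231) = Mul(Add(-4654, 86), 231) = Mul(-4568, 231) = -1055208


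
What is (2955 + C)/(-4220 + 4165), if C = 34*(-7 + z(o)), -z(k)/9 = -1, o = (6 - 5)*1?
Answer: -3023/55 ≈ -54.964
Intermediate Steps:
o = 1 (o = 1*1 = 1)
z(k) = 9 (z(k) = -9*(-1) = 9)
C = 68 (C = 34*(-7 + 9) = 34*2 = 68)
(2955 + C)/(-4220 + 4165) = (2955 + 68)/(-4220 + 4165) = 3023/(-55) = 3023*(-1/55) = -3023/55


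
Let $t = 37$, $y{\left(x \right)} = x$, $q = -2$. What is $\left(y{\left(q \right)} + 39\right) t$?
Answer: $1369$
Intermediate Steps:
$\left(y{\left(q \right)} + 39\right) t = \left(-2 + 39\right) 37 = 37 \cdot 37 = 1369$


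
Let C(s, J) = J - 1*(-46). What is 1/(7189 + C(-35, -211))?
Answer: 1/7024 ≈ 0.00014237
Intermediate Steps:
C(s, J) = 46 + J (C(s, J) = J + 46 = 46 + J)
1/(7189 + C(-35, -211)) = 1/(7189 + (46 - 211)) = 1/(7189 - 165) = 1/7024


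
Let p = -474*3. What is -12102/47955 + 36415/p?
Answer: -587830123/22730670 ≈ -25.861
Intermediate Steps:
p = -1422
-12102/47955 + 36415/p = -12102/47955 + 36415/(-1422) = -12102*1/47955 + 36415*(-1/1422) = -4034/15985 - 36415/1422 = -587830123/22730670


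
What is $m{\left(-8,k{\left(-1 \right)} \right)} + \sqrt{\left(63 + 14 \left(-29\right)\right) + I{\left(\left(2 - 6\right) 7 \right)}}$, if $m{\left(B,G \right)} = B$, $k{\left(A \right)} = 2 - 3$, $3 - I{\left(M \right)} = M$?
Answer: $-8 + 2 i \sqrt{78} \approx -8.0 + 17.664 i$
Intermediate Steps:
$I{\left(M \right)} = 3 - M$
$k{\left(A \right)} = -1$ ($k{\left(A \right)} = 2 - 3 = -1$)
$m{\left(-8,k{\left(-1 \right)} \right)} + \sqrt{\left(63 + 14 \left(-29\right)\right) + I{\left(\left(2 - 6\right) 7 \right)}} = -8 + \sqrt{\left(63 + 14 \left(-29\right)\right) - \left(-3 + \left(2 - 6\right) 7\right)} = -8 + \sqrt{\left(63 - 406\right) - \left(-3 - 28\right)} = -8 + \sqrt{-343 + \left(3 - -28\right)} = -8 + \sqrt{-343 + \left(3 + 28\right)} = -8 + \sqrt{-343 + 31} = -8 + \sqrt{-312} = -8 + 2 i \sqrt{78}$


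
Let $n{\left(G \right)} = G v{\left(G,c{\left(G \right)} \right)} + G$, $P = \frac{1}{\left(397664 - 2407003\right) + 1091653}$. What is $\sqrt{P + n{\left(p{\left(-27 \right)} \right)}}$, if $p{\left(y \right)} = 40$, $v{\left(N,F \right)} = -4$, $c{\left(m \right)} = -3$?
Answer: $\frac{i \sqrt{101057712269206}}{917686} \approx 10.954 i$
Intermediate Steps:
$P = - \frac{1}{917686}$ ($P = \frac{1}{-2009339 + 1091653} = \frac{1}{-917686} = - \frac{1}{917686} \approx -1.0897 \cdot 10^{-6}$)
$n{\left(G \right)} = - 3 G$ ($n{\left(G \right)} = G \left(-4\right) + G = - 4 G + G = - 3 G$)
$\sqrt{P + n{\left(p{\left(-27 \right)} \right)}} = \sqrt{- \frac{1}{917686} - 120} = \sqrt{- \frac{110122321}{917686}} = \frac{i \sqrt{101057712269206}}{917686}$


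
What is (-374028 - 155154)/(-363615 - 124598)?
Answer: 529182/488213 ≈ 1.0839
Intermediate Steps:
(-374028 - 155154)/(-363615 - 124598) = -529182/(-488213) = -529182*(-1/488213) = 529182/488213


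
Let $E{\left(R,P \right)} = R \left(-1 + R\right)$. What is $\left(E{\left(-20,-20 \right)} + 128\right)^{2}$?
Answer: $300304$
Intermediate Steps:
$\left(E{\left(-20,-20 \right)} + 128\right)^{2} = \left(- 20 \left(-1 - 20\right) + 128\right)^{2} = \left(\left(-20\right) \left(-21\right) + 128\right)^{2} = \left(420 + 128\right)^{2} = 548^{2} = 300304$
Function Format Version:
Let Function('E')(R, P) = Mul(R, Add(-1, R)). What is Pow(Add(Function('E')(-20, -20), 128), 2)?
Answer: 300304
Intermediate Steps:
Pow(Add(Function('E')(-20, -20), 128), 2) = Pow(Add(Mul(-20, Add(-1, -20)), 128), 2) = Pow(Add(Mul(-20, -21), 128), 2) = Pow(Add(420, 128), 2) = Pow(548, 2) = 300304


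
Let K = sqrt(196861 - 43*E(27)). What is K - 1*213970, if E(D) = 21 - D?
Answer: -213970 + sqrt(197119) ≈ -2.1353e+5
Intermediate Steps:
K = sqrt(197119) (K = sqrt(196861 - 43*(21 - 1*27)) = sqrt(196861 - 43*(21 - 27)) = sqrt(196861 - 43*(-6)) = sqrt(196861 + 258) = sqrt(197119) ≈ 443.98)
K - 1*213970 = sqrt(197119) - 1*213970 = sqrt(197119) - 213970 = -213970 + sqrt(197119)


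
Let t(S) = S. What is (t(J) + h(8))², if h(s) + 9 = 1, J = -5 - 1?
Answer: 196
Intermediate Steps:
J = -6
h(s) = -8 (h(s) = -9 + 1 = -8)
(t(J) + h(8))² = (-6 - 8)² = (-14)² = 196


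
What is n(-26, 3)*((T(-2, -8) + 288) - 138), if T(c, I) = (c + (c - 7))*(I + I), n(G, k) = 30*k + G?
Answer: 20864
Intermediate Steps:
n(G, k) = G + 30*k
T(c, I) = 2*I*(-7 + 2*c) (T(c, I) = (c + (-7 + c))*(2*I) = (-7 + 2*c)*(2*I) = 2*I*(-7 + 2*c))
n(-26, 3)*((T(-2, -8) + 288) - 138) = (-26 + 30*3)*((2*(-8)*(-7 + 2*(-2)) + 288) - 138) = (-26 + 90)*((2*(-8)*(-7 - 4) + 288) - 138) = 64*((2*(-8)*(-11) + 288) - 138) = 64*((176 + 288) - 138) = 64*(464 - 138) = 64*326 = 20864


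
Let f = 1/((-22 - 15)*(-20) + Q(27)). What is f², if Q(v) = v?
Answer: 1/588289 ≈ 1.6998e-6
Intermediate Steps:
f = 1/767 (f = 1/((-22 - 15)*(-20) + 27) = 1/(-37*(-20) + 27) = 1/(740 + 27) = 1/767 ≈ 0.0013038)
f² = (1/767)² = 1/588289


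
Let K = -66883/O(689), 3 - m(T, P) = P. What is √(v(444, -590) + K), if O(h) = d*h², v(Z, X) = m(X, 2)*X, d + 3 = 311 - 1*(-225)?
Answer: I*√79569214008349/367237 ≈ 24.29*I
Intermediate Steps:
m(T, P) = 3 - P
d = 533 (d = -3 + (311 - 1*(-225)) = -3 + (311 + 225) = -3 + 536 = 533)
v(Z, X) = X (v(Z, X) = (3 - 1*2)*X = (3 - 2)*X = 1*X = X)
O(h) = 533*h²
K = -66883/253026293 (K = -66883/(533*689²) = -66883/(533*474721) = -66883/253026293 ≈ -0.00026433)
√(v(444, -590) + K) = √(-590 - 66883/253026293) = √(-149285579753/253026293) = I*√79569214008349/367237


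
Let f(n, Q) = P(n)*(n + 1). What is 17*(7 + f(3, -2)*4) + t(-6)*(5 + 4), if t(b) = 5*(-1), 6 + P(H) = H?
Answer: -742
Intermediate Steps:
P(H) = -6 + H
t(b) = -5
f(n, Q) = (1 + n)*(-6 + n) (f(n, Q) = (-6 + n)*(n + 1) = (-6 + n)*(1 + n) = (1 + n)*(-6 + n))
17*(7 + f(3, -2)*4) + t(-6)*(5 + 4) = 17*(7 + ((1 + 3)*(-6 + 3))*4) - 5*(5 + 4) = 17*(7 + (4*(-3))*4) - 5*9 = 17*(7 - 12*4) - 45 = 17*(7 - 48) - 45 = 17*(-41) - 45 = -697 - 45 = -742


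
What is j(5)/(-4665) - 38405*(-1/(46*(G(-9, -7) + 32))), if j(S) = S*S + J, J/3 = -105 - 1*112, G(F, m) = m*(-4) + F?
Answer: 20069769/1216010 ≈ 16.505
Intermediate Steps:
G(F, m) = F - 4*m (G(F, m) = -4*m + F = F - 4*m)
J = -651 (J = 3*(-105 - 1*112) = 3*(-105 - 112) = 3*(-217) = -651)
j(S) = -651 + S² (j(S) = S*S - 651 = S² - 651 = -651 + S²)
j(5)/(-4665) - 38405*(-1/(46*(G(-9, -7) + 32))) = (-651 + 5²)/(-4665) - 38405*(-1/(46*((-9 - 4*(-7)) + 32))) = (-651 + 25)*(-1/4665) - 38405*(-1/(46*((-9 + 28) + 32))) = -626*(-1/4665) - 38405*(-1/(46*(19 + 32))) = 626/4665 - 38405/(51*(-46)) = 626/4665 - 38405/(-2346) = 626/4665 - 38405*(-1/2346) = 626/4665 + 38405/2346 = 20069769/1216010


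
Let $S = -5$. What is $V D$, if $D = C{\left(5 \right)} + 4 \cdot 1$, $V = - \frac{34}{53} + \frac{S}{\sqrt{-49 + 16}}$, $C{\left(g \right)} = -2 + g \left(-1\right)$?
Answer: $\frac{102}{53} - \frac{5 i \sqrt{33}}{11} \approx 1.9245 - 2.6112 i$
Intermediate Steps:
$C{\left(g \right)} = -2 - g$
$V = - \frac{34}{53} + \frac{5 i \sqrt{33}}{33}$ ($V = - \frac{34}{53} - \frac{5}{\sqrt{-49 + 16}} = \left(-34\right) \frac{1}{53} - \frac{5}{\sqrt{-33}} = - \frac{34}{53} - \frac{5}{i \sqrt{33}} = - \frac{34}{53} - 5 \left(- \frac{i \sqrt{33}}{33}\right) = - \frac{34}{53} + \frac{5 i \sqrt{33}}{33} \approx -0.64151 + 0.87039 i$)
$D = -3$ ($D = \left(-2 - 5\right) + 4 \cdot 1 = \left(-2 - 5\right) + 4 = -7 + 4 = -3$)
$V D = \left(- \frac{34}{53} + \frac{5 i \sqrt{33}}{33}\right) \left(-3\right) = \frac{102}{53} - \frac{5 i \sqrt{33}}{11}$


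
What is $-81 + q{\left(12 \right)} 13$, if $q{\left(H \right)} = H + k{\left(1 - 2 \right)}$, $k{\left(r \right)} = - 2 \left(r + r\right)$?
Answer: $127$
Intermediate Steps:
$k{\left(r \right)} = - 4 r$ ($k{\left(r \right)} = - 2 \cdot 2 r = - 4 r$)
$q{\left(H \right)} = 4 + H$ ($q{\left(H \right)} = H - 4 \left(1 - 2\right) = H - -4 = H + 4 = 4 + H$)
$-81 + q{\left(12 \right)} 13 = -81 + \left(4 + 12\right) 13 = -81 + 16 \cdot 13 = -81 + 208 = 127$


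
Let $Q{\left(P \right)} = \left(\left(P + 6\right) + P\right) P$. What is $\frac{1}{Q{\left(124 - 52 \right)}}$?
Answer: $\frac{1}{10800} \approx 9.2593 \cdot 10^{-5}$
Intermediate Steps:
$Q{\left(P \right)} = P \left(6 + 2 P\right)$ ($Q{\left(P \right)} = \left(\left(6 + P\right) + P\right) P = \left(6 + 2 P\right) P = P \left(6 + 2 P\right)$)
$\frac{1}{Q{\left(124 - 52 \right)}} = \frac{1}{2 \left(124 - 52\right) \left(3 + \left(124 - 52\right)\right)} = \frac{1}{2 \cdot 72 \left(3 + 72\right)} = \frac{1}{2 \cdot 72 \cdot 75} = \frac{1}{10800}$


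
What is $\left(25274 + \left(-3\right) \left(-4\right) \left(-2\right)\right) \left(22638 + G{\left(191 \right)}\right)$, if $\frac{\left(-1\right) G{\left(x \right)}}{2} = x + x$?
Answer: $552318500$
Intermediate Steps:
$G{\left(x \right)} = - 4 x$ ($G{\left(x \right)} = - 2 \left(x + x\right) = - 2 \cdot 2 x = - 4 x$)
$\left(25274 + \left(-3\right) \left(-4\right) \left(-2\right)\right) \left(22638 + G{\left(191 \right)}\right) = \left(25274 + \left(-3\right) \left(-4\right) \left(-2\right)\right) \left(22638 - 764\right) = \left(25274 + 12 \left(-2\right)\right) \left(22638 - 764\right) = \left(25274 - 24\right) 21874 = 25250 \cdot 21874 = 552318500$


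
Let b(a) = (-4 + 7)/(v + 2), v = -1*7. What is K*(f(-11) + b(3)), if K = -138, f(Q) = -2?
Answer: 1794/5 ≈ 358.80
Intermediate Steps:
v = -7
b(a) = -⅗ (b(a) = (-4 + 7)/(-7 + 2) = 3/(-5) = 3*(-⅕) = -⅗)
K*(f(-11) + b(3)) = -138*(-2 - ⅗) = -138*(-13/5) = 1794/5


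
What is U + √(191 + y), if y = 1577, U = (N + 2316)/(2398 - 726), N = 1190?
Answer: 1753/836 + 2*√442 ≈ 44.144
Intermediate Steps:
U = 1753/836 (U = (1190 + 2316)/(2398 - 726) = 3506/1672 = 3506*(1/1672) = 1753/836 ≈ 2.0969)
U + √(191 + y) = 1753/836 + √(191 + 1577) = 1753/836 + √1768 = 1753/836 + 2*√442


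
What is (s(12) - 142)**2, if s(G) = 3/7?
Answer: 982081/49 ≈ 20042.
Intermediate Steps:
s(G) = 3/7 (s(G) = 3*(1/7) = 3/7)
(s(12) - 142)**2 = (3/7 - 142)**2 = (-991/7)**2 = 982081/49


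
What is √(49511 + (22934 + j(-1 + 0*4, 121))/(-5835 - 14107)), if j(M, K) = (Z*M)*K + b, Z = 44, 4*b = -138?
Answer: √116505032807/1534 ≈ 222.51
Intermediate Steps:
b = -69/2 (b = (¼)*(-138) = -69/2 ≈ -34.500)
j(M, K) = -69/2 + 44*K*M (j(M, K) = (44*M)*K - 69/2 = 44*K*M - 69/2 = -69/2 + 44*K*M)
√(49511 + (22934 + j(-1 + 0*4, 121))/(-5835 - 14107)) = √(49511 + (22934 + (-69/2 + 44*121*(-1 + 0*4)))/(-5835 - 14107)) = √(49511 + (22934 + (-69/2 + 44*121*(-1 + 0)))/(-19942)) = √(49511 + (22934 + (-69/2 + 44*121*(-1)))*(-1/19942)) = √(49511 + (22934 + (-69/2 - 5324))*(-1/19942)) = √(49511 + (22934 - 10717/2)*(-1/19942)) = √(49511 + (35151/2)*(-1/19942)) = √(49511 - 35151/39884) = √(1974661573/39884) = √116505032807/1534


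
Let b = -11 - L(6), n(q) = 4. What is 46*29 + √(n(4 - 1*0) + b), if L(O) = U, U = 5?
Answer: 1334 + 2*I*√3 ≈ 1334.0 + 3.4641*I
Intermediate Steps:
L(O) = 5
b = -16 (b = -11 - 1*5 = -11 - 5 = -16)
46*29 + √(n(4 - 1*0) + b) = 46*29 + √(4 - 16) = 1334 + √(-12) = 1334 + 2*I*√3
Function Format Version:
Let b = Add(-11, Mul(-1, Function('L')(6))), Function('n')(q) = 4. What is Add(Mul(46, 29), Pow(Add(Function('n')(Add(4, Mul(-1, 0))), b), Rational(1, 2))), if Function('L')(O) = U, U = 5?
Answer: Add(1334, Mul(2, I, Pow(3, Rational(1, 2)))) ≈ Add(1334.0, Mul(3.4641, I))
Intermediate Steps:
Function('L')(O) = 5
b = -16 (b = Add(-11, Mul(-1, 5)) = Add(-11, -5) = -16)
Add(Mul(46, 29), Pow(Add(Function('n')(Add(4, Mul(-1, 0))), b), Rational(1, 2))) = Add(Mul(46, 29), Pow(Add(4, -16), Rational(1, 2))) = Add(1334, Pow(-12, Rational(1, 2))) = Add(1334, Mul(2, I, Pow(3, Rational(1, 2))))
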